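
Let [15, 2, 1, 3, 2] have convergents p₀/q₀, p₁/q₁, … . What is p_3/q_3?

Using pₖ = aₖpₖ₋₁ + pₖ₋₂, qₖ = aₖqₖ₋₁ + qₖ₋₂ (with p₋₁=1, p₋₂=0, q₋₁=0, q₋₂=1):
  k=0: a=15, p=15, q=1
  k=1: a=2, p=31, q=2
  k=2: a=1, p=46, q=3
  k=3: a=3, p=169, q=11

169/11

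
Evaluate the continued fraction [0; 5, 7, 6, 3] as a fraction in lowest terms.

136/699

Fold from the inside: start with 3/1.
  6 + 1/3 = 19/3
  7 + 3/19 = 136/19
  5 + 19/136 = 699/136
  0 + 136/699 = 136/699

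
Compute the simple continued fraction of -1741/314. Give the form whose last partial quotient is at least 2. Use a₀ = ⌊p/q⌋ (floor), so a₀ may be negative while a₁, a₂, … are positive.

[-6; 2, 5, 9, 3]

-1741 = -6*314 + 143
314 = 2*143 + 28
143 = 5*28 + 3
28 = 9*3 + 1
3 = 3*1 + 0  (stop)
So -1741/314 = [-6; 2, 5, 9, 3].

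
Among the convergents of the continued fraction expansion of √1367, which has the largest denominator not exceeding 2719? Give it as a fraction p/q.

99827/2700

√1367 = [36; 1, 35, 1, 72, …] (period length 4).
Convergents:
  p_0/q_0 = 36/1
  p_1/q_1 = 37/1
  p_2/q_2 = 1331/36
  p_3/q_3 = 1368/37
  p_4/q_4 = 99827/2700
  p_5/q_5 = 101195/2737
q_4 = 2700 ≤ 2719 < 2737 = q_5, so the answer is 99827/2700.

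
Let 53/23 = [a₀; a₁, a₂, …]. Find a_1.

53 = 2·23 + 7   →  a_0 = 2
23 = 3·7 + 2   →  a_1 = 3

3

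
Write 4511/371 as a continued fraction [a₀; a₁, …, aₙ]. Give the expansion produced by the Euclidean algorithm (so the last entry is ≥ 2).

4511 = 12*371 + 59
371 = 6*59 + 17
59 = 3*17 + 8
17 = 2*8 + 1
8 = 8*1 + 0  (stop)
So 4511/371 = [12; 6, 3, 2, 8].

[12; 6, 3, 2, 8]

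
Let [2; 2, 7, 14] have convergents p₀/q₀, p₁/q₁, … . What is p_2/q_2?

Using pₖ = aₖpₖ₋₁ + pₖ₋₂, qₖ = aₖqₖ₋₁ + qₖ₋₂ (with p₋₁=1, p₋₂=0, q₋₁=0, q₋₂=1):
  k=0: a=2, p=2, q=1
  k=1: a=2, p=5, q=2
  k=2: a=7, p=37, q=15

37/15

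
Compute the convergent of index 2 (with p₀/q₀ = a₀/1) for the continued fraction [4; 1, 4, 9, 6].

24/5

Using pₖ = aₖpₖ₋₁ + pₖ₋₂, qₖ = aₖqₖ₋₁ + qₖ₋₂ (with p₋₁=1, p₋₂=0, q₋₁=0, q₋₂=1):
  k=0: a=4, p=4, q=1
  k=1: a=1, p=5, q=1
  k=2: a=4, p=24, q=5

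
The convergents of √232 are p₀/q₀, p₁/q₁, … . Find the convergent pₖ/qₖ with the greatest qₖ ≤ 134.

1447/95

√232 = [15; 4, 3, 7, 3, 4, 30, …] (period length 6).
Convergents:
  p_0/q_0 = 15/1
  p_1/q_1 = 61/4
  p_2/q_2 = 198/13
  p_3/q_3 = 1447/95
  p_4/q_4 = 4539/298
q_3 = 95 ≤ 134 < 298 = q_4, so the answer is 1447/95.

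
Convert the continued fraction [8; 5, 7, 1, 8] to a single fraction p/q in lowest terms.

2983/364

Fold from the inside: start with 8/1.
  1 + 1/8 = 9/8
  7 + 8/9 = 71/9
  5 + 9/71 = 364/71
  8 + 71/364 = 2983/364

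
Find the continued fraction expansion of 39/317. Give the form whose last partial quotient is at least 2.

39 = 0*317 + 39
317 = 8*39 + 5
39 = 7*5 + 4
5 = 1*4 + 1
4 = 4*1 + 0  (stop)
So 39/317 = [0; 8, 7, 1, 4].

[0; 8, 7, 1, 4]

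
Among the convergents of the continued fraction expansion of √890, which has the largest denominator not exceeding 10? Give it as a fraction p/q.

179/6

√890 = [29; 1, 4, 1, 58, …] (period length 4).
Convergents:
  p_0/q_0 = 29/1
  p_1/q_1 = 30/1
  p_2/q_2 = 149/5
  p_3/q_3 = 179/6
  p_4/q_4 = 10531/353
q_3 = 6 ≤ 10 < 353 = q_4, so the answer is 179/6.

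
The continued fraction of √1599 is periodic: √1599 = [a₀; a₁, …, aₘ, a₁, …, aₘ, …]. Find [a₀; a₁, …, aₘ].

[39; 1, 78]

a₀ = ⌊√1599⌋ = 39.
With m₀=0, d₀=1 and mₖ₊₁ = dₖaₖ − mₖ, dₖ₊₁ = (n − mₖ₊₁²)/dₖ, aₖ₊₁ = ⌊(a₀+mₖ₊₁)/dₖ₊₁⌋:
  k=1: m=39, d=78, a=1
  k=2: m=39, d=1, a=78
d=1 and a=2a₀=78 at k=2, so the next step gives (m, d) = (39, 78) again — its k=1 value — and the period has length 2.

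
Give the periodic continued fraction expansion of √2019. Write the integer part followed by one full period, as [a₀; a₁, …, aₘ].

a₀ = ⌊√2019⌋ = 44.
With m₀=0, d₀=1 and mₖ₊₁ = dₖaₖ − mₖ, dₖ₊₁ = (n − mₖ₊₁²)/dₖ, aₖ₊₁ = ⌊(a₀+mₖ₊₁)/dₖ₊₁⌋:
  k=1: m=44, d=83, a=1
  k=2: m=39, d=6, a=13
  k=3: m=39, d=83, a=1
  k=4: m=44, d=1, a=88
d=1 and a=2a₀=88 at k=4, so the next step gives (m, d) = (44, 83) again — its k=1 value — and the period has length 4.

[44; 1, 13, 1, 88]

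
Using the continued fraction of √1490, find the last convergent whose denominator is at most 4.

√1490 = [38; 1, 1, 1, 1, 76, …] (period length 5).
Convergents:
  p_0/q_0 = 38/1
  p_1/q_1 = 39/1
  p_2/q_2 = 77/2
  p_3/q_3 = 116/3
  p_4/q_4 = 193/5
q_3 = 3 ≤ 4 < 5 = q_4, so the answer is 116/3.

116/3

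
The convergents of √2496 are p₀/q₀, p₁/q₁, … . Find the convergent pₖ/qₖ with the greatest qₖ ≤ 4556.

√2496 = [49; 1, 23, 1, 98, …] (period length 4).
Convergents:
  p_0/q_0 = 49/1
  p_1/q_1 = 50/1
  p_2/q_2 = 1199/24
  p_3/q_3 = 1249/25
  p_4/q_4 = 123601/2474
  p_5/q_5 = 124850/2499
  p_6/q_6 = 2995151/59951
q_5 = 2499 ≤ 4556 < 59951 = q_6, so the answer is 124850/2499.

124850/2499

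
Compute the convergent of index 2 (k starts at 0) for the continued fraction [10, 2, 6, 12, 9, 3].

Using pₖ = aₖpₖ₋₁ + pₖ₋₂, qₖ = aₖqₖ₋₁ + qₖ₋₂ (with p₋₁=1, p₋₂=0, q₋₁=0, q₋₂=1):
  k=0: a=10, p=10, q=1
  k=1: a=2, p=21, q=2
  k=2: a=6, p=136, q=13

136/13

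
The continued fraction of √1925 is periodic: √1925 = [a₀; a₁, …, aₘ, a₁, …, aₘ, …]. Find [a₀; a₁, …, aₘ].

a₀ = ⌊√1925⌋ = 43.
With m₀=0, d₀=1 and mₖ₊₁ = dₖaₖ − mₖ, dₖ₊₁ = (n − mₖ₊₁²)/dₖ, aₖ₊₁ = ⌊(a₀+mₖ₊₁)/dₖ₊₁⌋:
  k=1: m=43, d=76, a=1
  k=2: m=33, d=11, a=6
  k=3: m=33, d=76, a=1
  k=4: m=43, d=1, a=86
d=1 and a=2a₀=86 at k=4, so the next step gives (m, d) = (43, 76) again — its k=1 value — and the period has length 4.

[43; 1, 6, 1, 86]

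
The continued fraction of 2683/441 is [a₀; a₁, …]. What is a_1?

2683 = 6·441 + 37   →  a_0 = 6
441 = 11·37 + 34   →  a_1 = 11

11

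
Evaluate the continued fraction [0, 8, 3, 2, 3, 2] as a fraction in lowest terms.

Fold from the inside: start with 2/1.
  3 + 1/2 = 7/2
  2 + 2/7 = 16/7
  3 + 7/16 = 55/16
  8 + 16/55 = 456/55
  0 + 55/456 = 55/456

55/456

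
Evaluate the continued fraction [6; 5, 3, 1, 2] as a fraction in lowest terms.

359/58

Fold from the inside: start with 2/1.
  1 + 1/2 = 3/2
  3 + 2/3 = 11/3
  5 + 3/11 = 58/11
  6 + 11/58 = 359/58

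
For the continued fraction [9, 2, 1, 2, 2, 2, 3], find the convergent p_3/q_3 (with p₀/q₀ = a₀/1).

75/8

Using pₖ = aₖpₖ₋₁ + pₖ₋₂, qₖ = aₖqₖ₋₁ + qₖ₋₂ (with p₋₁=1, p₋₂=0, q₋₁=0, q₋₂=1):
  k=0: a=9, p=9, q=1
  k=1: a=2, p=19, q=2
  k=2: a=1, p=28, q=3
  k=3: a=2, p=75, q=8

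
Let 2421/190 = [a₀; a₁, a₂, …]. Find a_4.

2421 = 12·190 + 141   →  a_0 = 12
190 = 1·141 + 49   →  a_1 = 1
141 = 2·49 + 43   →  a_2 = 2
49 = 1·43 + 6   →  a_3 = 1
43 = 7·6 + 1   →  a_4 = 7

7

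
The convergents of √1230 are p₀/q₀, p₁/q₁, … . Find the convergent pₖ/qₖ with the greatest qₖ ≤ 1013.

√1230 = [35; 14, 70, …] (period length 2).
Convergents:
  p_0/q_0 = 35/1
  p_1/q_1 = 491/14
  p_2/q_2 = 34405/981
  p_3/q_3 = 482161/13748
q_2 = 981 ≤ 1013 < 13748 = q_3, so the answer is 34405/981.

34405/981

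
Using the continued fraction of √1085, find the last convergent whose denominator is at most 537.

16832/511

√1085 = [32; 1, 15, 2, 15, 1, 64, …] (period length 6).
Convergents:
  p_0/q_0 = 32/1
  p_1/q_1 = 33/1
  p_2/q_2 = 527/16
  p_3/q_3 = 1087/33
  p_4/q_4 = 16832/511
  p_5/q_5 = 17919/544
q_4 = 511 ≤ 537 < 544 = q_5, so the answer is 16832/511.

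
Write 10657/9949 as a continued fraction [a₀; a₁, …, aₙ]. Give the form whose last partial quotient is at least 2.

[1; 14, 19, 7, 2, 2]

10657 = 1·9949 + 708
9949 = 14·708 + 37
708 = 19·37 + 5
37 = 7·5 + 2
5 = 2·2 + 1
2 = 2·1 + 0  (stop)
So 10657/9949 = [1; 14, 19, 7, 2, 2].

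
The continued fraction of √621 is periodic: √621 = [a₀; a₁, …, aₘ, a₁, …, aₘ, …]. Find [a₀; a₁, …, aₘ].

a₀ = ⌊√621⌋ = 24.
With m₀=0, d₀=1 and mₖ₊₁ = dₖaₖ − mₖ, dₖ₊₁ = (n − mₖ₊₁²)/dₖ, aₖ₊₁ = ⌊(a₀+mₖ₊₁)/dₖ₊₁⌋:
  k=1: m=24, d=45, a=1
  k=2: m=21, d=4, a=11
  k=3: m=23, d=23, a=2
  k=4: m=23, d=4, a=11
  k=5: m=21, d=45, a=1
  k=6: m=24, d=1, a=48
d=1 and a=2a₀=48 at k=6, so the next step gives (m, d) = (24, 45) again — its k=1 value — and the period has length 6.

[24; 1, 11, 2, 11, 1, 48]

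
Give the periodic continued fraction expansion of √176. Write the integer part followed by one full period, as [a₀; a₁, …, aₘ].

[13; 3, 1, 3, 26]

a₀ = ⌊√176⌋ = 13.
With m₀=0, d₀=1 and mₖ₊₁ = dₖaₖ − mₖ, dₖ₊₁ = (n − mₖ₊₁²)/dₖ, aₖ₊₁ = ⌊(a₀+mₖ₊₁)/dₖ₊₁⌋:
  k=1: m=13, d=7, a=3
  k=2: m=8, d=16, a=1
  k=3: m=8, d=7, a=3
  k=4: m=13, d=1, a=26
d=1 and a=2a₀=26 at k=4, so the next step gives (m, d) = (13, 7) again — its k=1 value — and the period has length 4.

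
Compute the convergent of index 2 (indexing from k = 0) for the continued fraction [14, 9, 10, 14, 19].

Using pₖ = aₖpₖ₋₁ + pₖ₋₂, qₖ = aₖqₖ₋₁ + qₖ₋₂ (with p₋₁=1, p₋₂=0, q₋₁=0, q₋₂=1):
  k=0: a=14, p=14, q=1
  k=1: a=9, p=127, q=9
  k=2: a=10, p=1284, q=91

1284/91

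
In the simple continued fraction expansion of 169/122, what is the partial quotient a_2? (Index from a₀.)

1

169 = 1·122 + 47   →  a_0 = 1
122 = 2·47 + 28   →  a_1 = 2
47 = 1·28 + 19   →  a_2 = 1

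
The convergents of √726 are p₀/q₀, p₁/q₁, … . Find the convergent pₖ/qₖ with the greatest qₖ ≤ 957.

25678/953

√726 = [26; 1, 16, 1, 52, …] (period length 4).
Convergents:
  p_0/q_0 = 26/1
  p_1/q_1 = 27/1
  p_2/q_2 = 458/17
  p_3/q_3 = 485/18
  p_4/q_4 = 25678/953
  p_5/q_5 = 26163/971
q_4 = 953 ≤ 957 < 971 = q_5, so the answer is 25678/953.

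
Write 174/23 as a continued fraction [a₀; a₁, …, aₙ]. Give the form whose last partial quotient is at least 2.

[7; 1, 1, 3, 3]

174 = 7*23 + 13
23 = 1*13 + 10
13 = 1*10 + 3
10 = 3*3 + 1
3 = 3*1 + 0  (stop)
So 174/23 = [7; 1, 1, 3, 3].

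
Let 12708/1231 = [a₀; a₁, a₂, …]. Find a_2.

10

12708 = 10·1231 + 398   →  a_0 = 10
1231 = 3·398 + 37   →  a_1 = 3
398 = 10·37 + 28   →  a_2 = 10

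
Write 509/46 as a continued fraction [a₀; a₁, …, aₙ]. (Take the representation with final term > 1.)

[11; 15, 3]

509 = 11*46 + 3
46 = 15*3 + 1
3 = 3*1 + 0  (stop)
So 509/46 = [11; 15, 3].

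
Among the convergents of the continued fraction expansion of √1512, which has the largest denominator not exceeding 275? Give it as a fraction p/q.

8749/225

√1512 = [38; 1, 7, 1, 1, 1, 7, 1, 76, …] (period length 8).
Convergents:
  p_0/q_0 = 38/1
  p_1/q_1 = 39/1
  p_2/q_2 = 311/8
  p_3/q_3 = 350/9
  p_4/q_4 = 661/17
  p_5/q_5 = 1011/26
  p_6/q_6 = 7738/199
  p_7/q_7 = 8749/225
  p_8/q_8 = 672662/17299
q_7 = 225 ≤ 275 < 17299 = q_8, so the answer is 8749/225.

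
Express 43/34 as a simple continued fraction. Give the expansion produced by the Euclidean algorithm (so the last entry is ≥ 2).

43 = 1*34 + 9
34 = 3*9 + 7
9 = 1*7 + 2
7 = 3*2 + 1
2 = 2*1 + 0  (stop)
So 43/34 = [1; 3, 1, 3, 2].

[1; 3, 1, 3, 2]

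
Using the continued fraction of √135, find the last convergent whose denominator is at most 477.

5519/475

√135 = [11; 1, 1, 1, 1, 1, 1, 1, 22, …] (period length 8).
Convergents:
  p_0/q_0 = 11/1
  p_1/q_1 = 12/1
  p_2/q_2 = 23/2
  p_3/q_3 = 35/3
  p_4/q_4 = 58/5
  p_5/q_5 = 93/8
  p_6/q_6 = 151/13
  p_7/q_7 = 244/21
  p_8/q_8 = 5519/475
  p_9/q_9 = 5763/496
q_8 = 475 ≤ 477 < 496 = q_9, so the answer is 5519/475.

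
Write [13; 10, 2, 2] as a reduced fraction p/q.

681/52

Using pₖ = aₖpₖ₋₁ + pₖ₋₂ and qₖ = aₖqₖ₋₁ + qₖ₋₂:
  k=0: a=13, p=13, q=1
  k=1: a=10, p=131, q=10
  k=2: a=2, p=275, q=21
  k=3: a=2, p=681, q=52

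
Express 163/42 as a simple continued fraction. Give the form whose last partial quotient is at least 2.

163 = 3·42 + 37
42 = 1·37 + 5
37 = 7·5 + 2
5 = 2·2 + 1
2 = 2·1 + 0  (stop)
So 163/42 = [3; 1, 7, 2, 2].

[3; 1, 7, 2, 2]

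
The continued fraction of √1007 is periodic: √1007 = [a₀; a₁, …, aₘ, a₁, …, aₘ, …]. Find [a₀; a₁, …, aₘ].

[31; 1, 2, 1, 2, 1, 62]

a₀ = ⌊√1007⌋ = 31.
With m₀=0, d₀=1 and mₖ₊₁ = dₖaₖ − mₖ, dₖ₊₁ = (n − mₖ₊₁²)/dₖ, aₖ₊₁ = ⌊(a₀+mₖ₊₁)/dₖ₊₁⌋:
  k=1: m=31, d=46, a=1
  k=2: m=15, d=17, a=2
  k=3: m=19, d=38, a=1
  k=4: m=19, d=17, a=2
  k=5: m=15, d=46, a=1
  k=6: m=31, d=1, a=62
d=1 and a=2a₀=62 at k=6, so the next step gives (m, d) = (31, 46) again — its k=1 value — and the period has length 6.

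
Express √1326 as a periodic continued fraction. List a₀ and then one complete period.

a₀ = ⌊√1326⌋ = 36.
With m₀=0, d₀=1 and mₖ₊₁ = dₖaₖ − mₖ, dₖ₊₁ = (n − mₖ₊₁²)/dₖ, aₖ₊₁ = ⌊(a₀+mₖ₊₁)/dₖ₊₁⌋:
  k=1: m=36, d=30, a=2
  k=2: m=24, d=25, a=2
  k=3: m=26, d=26, a=2
  k=4: m=26, d=25, a=2
  k=5: m=24, d=30, a=2
  k=6: m=36, d=1, a=72
d=1 and a=2a₀=72 at k=6, so the next step gives (m, d) = (36, 30) again — its k=1 value — and the period has length 6.

[36; 2, 2, 2, 2, 2, 72]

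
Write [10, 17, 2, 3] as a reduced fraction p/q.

1227/122

Using pₖ = aₖpₖ₋₁ + pₖ₋₂ and qₖ = aₖqₖ₋₁ + qₖ₋₂:
  k=0: a=10, p=10, q=1
  k=1: a=17, p=171, q=17
  k=2: a=2, p=352, q=35
  k=3: a=3, p=1227, q=122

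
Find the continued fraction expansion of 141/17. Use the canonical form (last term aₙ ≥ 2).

141 = 8*17 + 5
17 = 3*5 + 2
5 = 2*2 + 1
2 = 2*1 + 0  (stop)
So 141/17 = [8; 3, 2, 2].

[8; 3, 2, 2]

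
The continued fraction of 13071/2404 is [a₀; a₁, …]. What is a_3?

13071 = 5·2404 + 1051   →  a_0 = 5
2404 = 2·1051 + 302   →  a_1 = 2
1051 = 3·302 + 145   →  a_2 = 3
302 = 2·145 + 12   →  a_3 = 2

2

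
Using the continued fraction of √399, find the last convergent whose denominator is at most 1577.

31141/1559

√399 = [19; 1, 38, …] (period length 2).
Convergents:
  p_0/q_0 = 19/1
  p_1/q_1 = 20/1
  p_2/q_2 = 779/39
  p_3/q_3 = 799/40
  p_4/q_4 = 31141/1559
  p_5/q_5 = 31940/1599
q_4 = 1559 ≤ 1577 < 1599 = q_5, so the answer is 31141/1559.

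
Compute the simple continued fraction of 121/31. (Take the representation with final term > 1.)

[3; 1, 9, 3]

121 = 3×31 + 28
31 = 1×28 + 3
28 = 9×3 + 1
3 = 3×1 + 0  (stop)
So 121/31 = [3; 1, 9, 3].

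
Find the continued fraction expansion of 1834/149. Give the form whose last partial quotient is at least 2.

1834 = 12*149 + 46
149 = 3*46 + 11
46 = 4*11 + 2
11 = 5*2 + 1
2 = 2*1 + 0  (stop)
So 1834/149 = [12; 3, 4, 5, 2].

[12; 3, 4, 5, 2]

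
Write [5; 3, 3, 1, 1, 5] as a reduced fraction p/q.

679/128

Fold from the inside: start with 5/1.
  1 + 1/5 = 6/5
  1 + 5/6 = 11/6
  3 + 6/11 = 39/11
  3 + 11/39 = 128/39
  5 + 39/128 = 679/128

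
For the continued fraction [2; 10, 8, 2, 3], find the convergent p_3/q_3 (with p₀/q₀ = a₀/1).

Using pₖ = aₖpₖ₋₁ + pₖ₋₂, qₖ = aₖqₖ₋₁ + qₖ₋₂ (with p₋₁=1, p₋₂=0, q₋₁=0, q₋₂=1):
  k=0: a=2, p=2, q=1
  k=1: a=10, p=21, q=10
  k=2: a=8, p=170, q=81
  k=3: a=2, p=361, q=172

361/172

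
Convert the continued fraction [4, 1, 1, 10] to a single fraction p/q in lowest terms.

Fold from the inside: start with 10/1.
  1 + 1/10 = 11/10
  1 + 10/11 = 21/11
  4 + 11/21 = 95/21

95/21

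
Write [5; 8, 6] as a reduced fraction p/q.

Fold from the inside: start with 6/1.
  8 + 1/6 = 49/6
  5 + 6/49 = 251/49

251/49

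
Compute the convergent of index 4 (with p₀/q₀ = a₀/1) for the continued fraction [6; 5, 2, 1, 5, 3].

Using pₖ = aₖpₖ₋₁ + pₖ₋₂, qₖ = aₖqₖ₋₁ + qₖ₋₂ (with p₋₁=1, p₋₂=0, q₋₁=0, q₋₂=1):
  k=0: a=6, p=6, q=1
  k=1: a=5, p=31, q=5
  k=2: a=2, p=68, q=11
  k=3: a=1, p=99, q=16
  k=4: a=5, p=563, q=91

563/91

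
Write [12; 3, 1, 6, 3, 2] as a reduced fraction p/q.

Using pₖ = aₖpₖ₋₁ + pₖ₋₂ and qₖ = aₖqₖ₋₁ + qₖ₋₂:
  k=0: a=12, p=12, q=1
  k=1: a=3, p=37, q=3
  k=2: a=1, p=49, q=4
  k=3: a=6, p=331, q=27
  k=4: a=3, p=1042, q=85
  k=5: a=2, p=2415, q=197

2415/197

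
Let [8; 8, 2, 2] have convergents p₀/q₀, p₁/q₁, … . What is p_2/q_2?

Using pₖ = aₖpₖ₋₁ + pₖ₋₂, qₖ = aₖqₖ₋₁ + qₖ₋₂ (with p₋₁=1, p₋₂=0, q₋₁=0, q₋₂=1):
  k=0: a=8, p=8, q=1
  k=1: a=8, p=65, q=8
  k=2: a=2, p=138, q=17

138/17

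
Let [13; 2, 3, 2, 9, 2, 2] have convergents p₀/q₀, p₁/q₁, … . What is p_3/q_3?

215/16

Using pₖ = aₖpₖ₋₁ + pₖ₋₂, qₖ = aₖqₖ₋₁ + qₖ₋₂ (with p₋₁=1, p₋₂=0, q₋₁=0, q₋₂=1):
  k=0: a=13, p=13, q=1
  k=1: a=2, p=27, q=2
  k=2: a=3, p=94, q=7
  k=3: a=2, p=215, q=16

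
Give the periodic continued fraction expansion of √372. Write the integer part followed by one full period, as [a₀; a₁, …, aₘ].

[19; 3, 2, 12, 2, 3, 38]

a₀ = ⌊√372⌋ = 19.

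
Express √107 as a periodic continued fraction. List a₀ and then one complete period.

a₀ = ⌊√107⌋ = 10.
With m₀=0, d₀=1 and mₖ₊₁ = dₖaₖ − mₖ, dₖ₊₁ = (n − mₖ₊₁²)/dₖ, aₖ₊₁ = ⌊(a₀+mₖ₊₁)/dₖ₊₁⌋:
  k=1: m=10, d=7, a=2
  k=2: m=4, d=13, a=1
  k=3: m=9, d=2, a=9
  k=4: m=9, d=13, a=1
  k=5: m=4, d=7, a=2
  k=6: m=10, d=1, a=20
d=1 and a=2a₀=20 at k=6, so the next step gives (m, d) = (10, 7) again — its k=1 value — and the period has length 6.

[10; 2, 1, 9, 1, 2, 20]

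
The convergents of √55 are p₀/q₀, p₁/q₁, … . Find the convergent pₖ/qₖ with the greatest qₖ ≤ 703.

2655/358

√55 = [7; 2, 2, 2, 14, …] (period length 4).
Convergents:
  p_0/q_0 = 7/1
  p_1/q_1 = 15/2
  p_2/q_2 = 37/5
  p_3/q_3 = 89/12
  p_4/q_4 = 1283/173
  p_5/q_5 = 2655/358
  p_6/q_6 = 6593/889
q_5 = 358 ≤ 703 < 889 = q_6, so the answer is 2655/358.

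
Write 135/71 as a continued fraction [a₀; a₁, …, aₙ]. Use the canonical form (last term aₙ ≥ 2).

135 = 1*71 + 64
71 = 1*64 + 7
64 = 9*7 + 1
7 = 7*1 + 0  (stop)
So 135/71 = [1; 1, 9, 7].

[1; 1, 9, 7]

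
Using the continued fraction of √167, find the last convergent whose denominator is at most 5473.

56447/4368

√167 = [12; 1, 11, 1, 24, …] (period length 4).
Convergents:
  p_0/q_0 = 12/1
  p_1/q_1 = 13/1
  p_2/q_2 = 155/12
  p_3/q_3 = 168/13
  p_4/q_4 = 4187/324
  p_5/q_5 = 4355/337
  p_6/q_6 = 52092/4031
  p_7/q_7 = 56447/4368
  p_8/q_8 = 1406820/108863
q_7 = 4368 ≤ 5473 < 108863 = q_8, so the answer is 56447/4368.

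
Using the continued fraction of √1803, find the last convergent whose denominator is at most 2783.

√1803 = [42; 2, 6, 28, 6, 2, 84, …] (period length 6).
Convergents:
  p_0/q_0 = 42/1
  p_1/q_1 = 85/2
  p_2/q_2 = 552/13
  p_3/q_3 = 15541/366
  p_4/q_4 = 93798/2209
  p_5/q_5 = 203137/4784
q_4 = 2209 ≤ 2783 < 4784 = q_5, so the answer is 93798/2209.

93798/2209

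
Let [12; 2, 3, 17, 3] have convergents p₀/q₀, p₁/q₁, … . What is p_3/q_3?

1504/121

Using pₖ = aₖpₖ₋₁ + pₖ₋₂, qₖ = aₖqₖ₋₁ + qₖ₋₂ (with p₋₁=1, p₋₂=0, q₋₁=0, q₋₂=1):
  k=0: a=12, p=12, q=1
  k=1: a=2, p=25, q=2
  k=2: a=3, p=87, q=7
  k=3: a=17, p=1504, q=121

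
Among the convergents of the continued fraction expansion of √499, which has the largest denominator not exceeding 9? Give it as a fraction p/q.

√499 = [22; 2, 1, 21, 1, 2, 44, …] (period length 6).
Convergents:
  p_0/q_0 = 22/1
  p_1/q_1 = 45/2
  p_2/q_2 = 67/3
  p_3/q_3 = 1452/65
q_2 = 3 ≤ 9 < 65 = q_3, so the answer is 67/3.

67/3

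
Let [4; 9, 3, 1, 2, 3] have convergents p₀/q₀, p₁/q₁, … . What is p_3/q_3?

Using pₖ = aₖpₖ₋₁ + pₖ₋₂, qₖ = aₖqₖ₋₁ + qₖ₋₂ (with p₋₁=1, p₋₂=0, q₋₁=0, q₋₂=1):
  k=0: a=4, p=4, q=1
  k=1: a=9, p=37, q=9
  k=2: a=3, p=115, q=28
  k=3: a=1, p=152, q=37

152/37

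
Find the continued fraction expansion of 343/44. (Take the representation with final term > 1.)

343 = 7×44 + 35
44 = 1×35 + 9
35 = 3×9 + 8
9 = 1×8 + 1
8 = 8×1 + 0  (stop)
So 343/44 = [7; 1, 3, 1, 8].

[7; 1, 3, 1, 8]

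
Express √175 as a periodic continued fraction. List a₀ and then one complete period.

[13; 4, 2, 1, 2, 4, 26]

a₀ = ⌊√175⌋ = 13.
With m₀=0, d₀=1 and mₖ₊₁ = dₖaₖ − mₖ, dₖ₊₁ = (n − mₖ₊₁²)/dₖ, aₖ₊₁ = ⌊(a₀+mₖ₊₁)/dₖ₊₁⌋:
  k=1: m=13, d=6, a=4
  k=2: m=11, d=9, a=2
  k=3: m=7, d=14, a=1
  k=4: m=7, d=9, a=2
  k=5: m=11, d=6, a=4
  k=6: m=13, d=1, a=26
d=1 and a=2a₀=26 at k=6, so the next step gives (m, d) = (13, 6) again — its k=1 value — and the period has length 6.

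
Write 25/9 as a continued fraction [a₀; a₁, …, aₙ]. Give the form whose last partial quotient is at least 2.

25 = 2·9 + 7
9 = 1·7 + 2
7 = 3·2 + 1
2 = 2·1 + 0  (stop)
So 25/9 = [2; 1, 3, 2].

[2; 1, 3, 2]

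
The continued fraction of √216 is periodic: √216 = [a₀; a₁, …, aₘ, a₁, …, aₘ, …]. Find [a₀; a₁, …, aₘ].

a₀ = ⌊√216⌋ = 14.
With m₀=0, d₀=1 and mₖ₊₁ = dₖaₖ − mₖ, dₖ₊₁ = (n − mₖ₊₁²)/dₖ, aₖ₊₁ = ⌊(a₀+mₖ₊₁)/dₖ₊₁⌋:
  k=1: m=14, d=20, a=1
  k=2: m=6, d=9, a=2
  k=3: m=12, d=8, a=3
  k=4: m=12, d=9, a=2
  k=5: m=6, d=20, a=1
  k=6: m=14, d=1, a=28
d=1 and a=2a₀=28 at k=6, so the next step gives (m, d) = (14, 20) again — its k=1 value — and the period has length 6.

[14; 1, 2, 3, 2, 1, 28]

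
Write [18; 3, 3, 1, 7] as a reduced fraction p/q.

1849/101

Using pₖ = aₖpₖ₋₁ + pₖ₋₂ and qₖ = aₖqₖ₋₁ + qₖ₋₂:
  k=0: a=18, p=18, q=1
  k=1: a=3, p=55, q=3
  k=2: a=3, p=183, q=10
  k=3: a=1, p=238, q=13
  k=4: a=7, p=1849, q=101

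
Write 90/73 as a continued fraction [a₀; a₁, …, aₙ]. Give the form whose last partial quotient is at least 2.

90 = 1·73 + 17
73 = 4·17 + 5
17 = 3·5 + 2
5 = 2·2 + 1
2 = 2·1 + 0  (stop)
So 90/73 = [1; 4, 3, 2, 2].

[1; 4, 3, 2, 2]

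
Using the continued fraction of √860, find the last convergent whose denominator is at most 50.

1261/43

√860 = [29; 3, 14, 3, 58, …] (period length 4).
Convergents:
  p_0/q_0 = 29/1
  p_1/q_1 = 88/3
  p_2/q_2 = 1261/43
  p_3/q_3 = 3871/132
q_2 = 43 ≤ 50 < 132 = q_3, so the answer is 1261/43.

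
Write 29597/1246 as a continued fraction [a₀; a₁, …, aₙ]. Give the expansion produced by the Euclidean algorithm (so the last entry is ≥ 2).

[23; 1, 3, 17, 18]

29597 = 23·1246 + 939
1246 = 1·939 + 307
939 = 3·307 + 18
307 = 17·18 + 1
18 = 18·1 + 0  (stop)
So 29597/1246 = [23; 1, 3, 17, 18].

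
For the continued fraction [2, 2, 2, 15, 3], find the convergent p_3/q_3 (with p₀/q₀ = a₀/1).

Using pₖ = aₖpₖ₋₁ + pₖ₋₂, qₖ = aₖqₖ₋₁ + qₖ₋₂ (with p₋₁=1, p₋₂=0, q₋₁=0, q₋₂=1):
  k=0: a=2, p=2, q=1
  k=1: a=2, p=5, q=2
  k=2: a=2, p=12, q=5
  k=3: a=15, p=185, q=77

185/77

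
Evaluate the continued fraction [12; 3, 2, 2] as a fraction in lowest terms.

209/17

Fold from the inside: start with 2/1.
  2 + 1/2 = 5/2
  3 + 2/5 = 17/5
  12 + 5/17 = 209/17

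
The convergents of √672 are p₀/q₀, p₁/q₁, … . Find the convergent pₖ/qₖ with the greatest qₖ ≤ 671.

√672 = [25; 1, 11, 1, 50, …] (period length 4).
Convergents:
  p_0/q_0 = 25/1
  p_1/q_1 = 26/1
  p_2/q_2 = 311/12
  p_3/q_3 = 337/13
  p_4/q_4 = 17161/662
  p_5/q_5 = 17498/675
q_4 = 662 ≤ 671 < 675 = q_5, so the answer is 17161/662.

17161/662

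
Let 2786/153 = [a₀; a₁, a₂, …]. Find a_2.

2786 = 18·153 + 32   →  a_0 = 18
153 = 4·32 + 25   →  a_1 = 4
32 = 1·25 + 7   →  a_2 = 1

1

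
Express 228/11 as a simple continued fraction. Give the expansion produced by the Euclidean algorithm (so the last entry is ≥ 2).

228 = 20*11 + 8
11 = 1*8 + 3
8 = 2*3 + 2
3 = 1*2 + 1
2 = 2*1 + 0  (stop)
So 228/11 = [20; 1, 2, 1, 2].

[20; 1, 2, 1, 2]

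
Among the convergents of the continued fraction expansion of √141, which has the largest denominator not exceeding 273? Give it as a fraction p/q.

2268/191

√141 = [11; 1, 6, 1, 22, …] (period length 4).
Convergents:
  p_0/q_0 = 11/1
  p_1/q_1 = 12/1
  p_2/q_2 = 83/7
  p_3/q_3 = 95/8
  p_4/q_4 = 2173/183
  p_5/q_5 = 2268/191
  p_6/q_6 = 15781/1329
q_5 = 191 ≤ 273 < 1329 = q_6, so the answer is 2268/191.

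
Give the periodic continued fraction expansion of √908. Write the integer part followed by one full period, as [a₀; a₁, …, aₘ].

a₀ = ⌊√908⌋ = 30.
With m₀=0, d₀=1 and mₖ₊₁ = dₖaₖ − mₖ, dₖ₊₁ = (n − mₖ₊₁²)/dₖ, aₖ₊₁ = ⌊(a₀+mₖ₊₁)/dₖ₊₁⌋:
  k=1: m=30, d=8, a=7
  k=2: m=26, d=29, a=1
  k=3: m=3, d=31, a=1
  k=4: m=28, d=4, a=14
  k=5: m=28, d=31, a=1
  k=6: m=3, d=29, a=1
  k=7: m=26, d=8, a=7
  k=8: m=30, d=1, a=60
d=1 and a=2a₀=60 at k=8, so the next step gives (m, d) = (30, 8) again — its k=1 value — and the period has length 8.

[30; 7, 1, 1, 14, 1, 1, 7, 60]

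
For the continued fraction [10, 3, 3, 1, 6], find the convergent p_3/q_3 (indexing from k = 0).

Using pₖ = aₖpₖ₋₁ + pₖ₋₂, qₖ = aₖqₖ₋₁ + qₖ₋₂ (with p₋₁=1, p₋₂=0, q₋₁=0, q₋₂=1):
  k=0: a=10, p=10, q=1
  k=1: a=3, p=31, q=3
  k=2: a=3, p=103, q=10
  k=3: a=1, p=134, q=13

134/13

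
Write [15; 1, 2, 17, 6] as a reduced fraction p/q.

Fold from the inside: start with 6/1.
  17 + 1/6 = 103/6
  2 + 6/103 = 212/103
  1 + 103/212 = 315/212
  15 + 212/315 = 4937/315

4937/315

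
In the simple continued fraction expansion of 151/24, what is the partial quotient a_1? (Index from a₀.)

3

151 = 6·24 + 7   →  a_0 = 6
24 = 3·7 + 3   →  a_1 = 3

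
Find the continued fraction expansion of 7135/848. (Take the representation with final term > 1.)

7135 = 8*848 + 351
848 = 2*351 + 146
351 = 2*146 + 59
146 = 2*59 + 28
59 = 2*28 + 3
28 = 9*3 + 1
3 = 3*1 + 0  (stop)
So 7135/848 = [8; 2, 2, 2, 2, 9, 3].

[8; 2, 2, 2, 2, 9, 3]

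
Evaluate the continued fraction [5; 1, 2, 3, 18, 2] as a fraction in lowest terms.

Fold from the inside: start with 2/1.
  18 + 1/2 = 37/2
  3 + 2/37 = 113/37
  2 + 37/113 = 263/113
  1 + 113/263 = 376/263
  5 + 263/376 = 2143/376

2143/376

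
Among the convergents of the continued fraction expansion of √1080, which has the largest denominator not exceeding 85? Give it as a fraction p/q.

723/22

√1080 = [32; 1, 6, 3, 6, 1, 64, …] (period length 6).
Convergents:
  p_0/q_0 = 32/1
  p_1/q_1 = 33/1
  p_2/q_2 = 230/7
  p_3/q_3 = 723/22
  p_4/q_4 = 4568/139
q_3 = 22 ≤ 85 < 139 = q_4, so the answer is 723/22.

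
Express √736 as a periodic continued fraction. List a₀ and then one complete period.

a₀ = ⌊√736⌋ = 27.
With m₀=0, d₀=1 and mₖ₊₁ = dₖaₖ − mₖ, dₖ₊₁ = (n − mₖ₊₁²)/dₖ, aₖ₊₁ = ⌊(a₀+mₖ₊₁)/dₖ₊₁⌋:
  k=1: m=27, d=7, a=7
  k=2: m=22, d=36, a=1
  k=3: m=14, d=15, a=2
  k=4: m=16, d=32, a=1
  k=5: m=16, d=15, a=2
  k=6: m=14, d=36, a=1
  k=7: m=22, d=7, a=7
  k=8: m=27, d=1, a=54
d=1 and a=2a₀=54 at k=8, so the next step gives (m, d) = (27, 7) again — its k=1 value — and the period has length 8.

[27; 7, 1, 2, 1, 2, 1, 7, 54]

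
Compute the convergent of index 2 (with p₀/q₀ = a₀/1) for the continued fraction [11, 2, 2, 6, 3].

Using pₖ = aₖpₖ₋₁ + pₖ₋₂, qₖ = aₖqₖ₋₁ + qₖ₋₂ (with p₋₁=1, p₋₂=0, q₋₁=0, q₋₂=1):
  k=0: a=11, p=11, q=1
  k=1: a=2, p=23, q=2
  k=2: a=2, p=57, q=5

57/5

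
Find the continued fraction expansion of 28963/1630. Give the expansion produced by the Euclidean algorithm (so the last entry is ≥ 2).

[17; 1, 3, 3, 11, 11]

28963 = 17*1630 + 1253
1630 = 1*1253 + 377
1253 = 3*377 + 122
377 = 3*122 + 11
122 = 11*11 + 1
11 = 11*1 + 0  (stop)
So 28963/1630 = [17; 1, 3, 3, 11, 11].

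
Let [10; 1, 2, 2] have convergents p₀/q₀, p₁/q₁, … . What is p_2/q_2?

32/3

Using pₖ = aₖpₖ₋₁ + pₖ₋₂, qₖ = aₖqₖ₋₁ + qₖ₋₂ (with p₋₁=1, p₋₂=0, q₋₁=0, q₋₂=1):
  k=0: a=10, p=10, q=1
  k=1: a=1, p=11, q=1
  k=2: a=2, p=32, q=3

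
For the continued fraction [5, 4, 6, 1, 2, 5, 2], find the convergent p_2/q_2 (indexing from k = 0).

131/25

Using pₖ = aₖpₖ₋₁ + pₖ₋₂, qₖ = aₖqₖ₋₁ + qₖ₋₂ (with p₋₁=1, p₋₂=0, q₋₁=0, q₋₂=1):
  k=0: a=5, p=5, q=1
  k=1: a=4, p=21, q=4
  k=2: a=6, p=131, q=25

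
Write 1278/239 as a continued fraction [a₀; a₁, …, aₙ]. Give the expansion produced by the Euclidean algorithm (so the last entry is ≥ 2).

[5; 2, 1, 7, 3, 3]

1278 = 5×239 + 83
239 = 2×83 + 73
83 = 1×73 + 10
73 = 7×10 + 3
10 = 3×3 + 1
3 = 3×1 + 0  (stop)
So 1278/239 = [5; 2, 1, 7, 3, 3].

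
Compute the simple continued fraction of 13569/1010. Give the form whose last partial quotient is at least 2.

13569 = 13*1010 + 439
1010 = 2*439 + 132
439 = 3*132 + 43
132 = 3*43 + 3
43 = 14*3 + 1
3 = 3*1 + 0  (stop)
So 13569/1010 = [13; 2, 3, 3, 14, 3].

[13; 2, 3, 3, 14, 3]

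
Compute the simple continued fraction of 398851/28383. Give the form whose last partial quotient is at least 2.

398851 = 14*28383 + 1489
28383 = 19*1489 + 92
1489 = 16*92 + 17
92 = 5*17 + 7
17 = 2*7 + 3
7 = 2*3 + 1
3 = 3*1 + 0  (stop)
So 398851/28383 = [14; 19, 16, 5, 2, 2, 3].

[14; 19, 16, 5, 2, 2, 3]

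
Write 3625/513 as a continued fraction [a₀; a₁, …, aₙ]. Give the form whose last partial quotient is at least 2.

3625 = 7·513 + 34
513 = 15·34 + 3
34 = 11·3 + 1
3 = 3·1 + 0  (stop)
So 3625/513 = [7; 15, 11, 3].

[7; 15, 11, 3]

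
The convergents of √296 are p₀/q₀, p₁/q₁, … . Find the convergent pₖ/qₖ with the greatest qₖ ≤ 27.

86/5

√296 = [17; 4, 1, 7, 1, 4, 34, …] (period length 6).
Convergents:
  p_0/q_0 = 17/1
  p_1/q_1 = 69/4
  p_2/q_2 = 86/5
  p_3/q_3 = 671/39
q_2 = 5 ≤ 27 < 39 = q_3, so the answer is 86/5.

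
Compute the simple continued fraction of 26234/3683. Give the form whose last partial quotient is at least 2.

26234 = 7·3683 + 453
3683 = 8·453 + 59
453 = 7·59 + 40
59 = 1·40 + 19
40 = 2·19 + 2
19 = 9·2 + 1
2 = 2·1 + 0  (stop)
So 26234/3683 = [7; 8, 7, 1, 2, 9, 2].

[7; 8, 7, 1, 2, 9, 2]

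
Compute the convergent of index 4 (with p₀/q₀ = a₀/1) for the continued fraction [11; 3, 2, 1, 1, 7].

Using pₖ = aₖpₖ₋₁ + pₖ₋₂, qₖ = aₖqₖ₋₁ + qₖ₋₂ (with p₋₁=1, p₋₂=0, q₋₁=0, q₋₂=1):
  k=0: a=11, p=11, q=1
  k=1: a=3, p=34, q=3
  k=2: a=2, p=79, q=7
  k=3: a=1, p=113, q=10
  k=4: a=1, p=192, q=17

192/17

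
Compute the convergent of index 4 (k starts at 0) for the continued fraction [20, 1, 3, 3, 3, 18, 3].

Using pₖ = aₖpₖ₋₁ + pₖ₋₂, qₖ = aₖqₖ₋₁ + qₖ₋₂ (with p₋₁=1, p₋₂=0, q₋₁=0, q₋₂=1):
  k=0: a=20, p=20, q=1
  k=1: a=1, p=21, q=1
  k=2: a=3, p=83, q=4
  k=3: a=3, p=270, q=13
  k=4: a=3, p=893, q=43

893/43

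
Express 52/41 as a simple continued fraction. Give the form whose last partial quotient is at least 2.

52 = 1·41 + 11
41 = 3·11 + 8
11 = 1·8 + 3
8 = 2·3 + 2
3 = 1·2 + 1
2 = 2·1 + 0  (stop)
So 52/41 = [1; 3, 1, 2, 1, 2].

[1; 3, 1, 2, 1, 2]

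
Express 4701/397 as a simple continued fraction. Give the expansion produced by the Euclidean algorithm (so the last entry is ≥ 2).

4701 = 11*397 + 334
397 = 1*334 + 63
334 = 5*63 + 19
63 = 3*19 + 6
19 = 3*6 + 1
6 = 6*1 + 0  (stop)
So 4701/397 = [11; 1, 5, 3, 3, 6].

[11; 1, 5, 3, 3, 6]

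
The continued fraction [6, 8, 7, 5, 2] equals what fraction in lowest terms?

Fold from the inside: start with 2/1.
  5 + 1/2 = 11/2
  7 + 2/11 = 79/11
  8 + 11/79 = 643/79
  6 + 79/643 = 3937/643

3937/643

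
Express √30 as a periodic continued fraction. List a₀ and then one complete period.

a₀ = ⌊√30⌋ = 5.

[5; 2, 10]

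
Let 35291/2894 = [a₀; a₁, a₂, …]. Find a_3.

35291 = 12·2894 + 563   →  a_0 = 12
2894 = 5·563 + 79   →  a_1 = 5
563 = 7·79 + 10   →  a_2 = 7
79 = 7·10 + 9   →  a_3 = 7

7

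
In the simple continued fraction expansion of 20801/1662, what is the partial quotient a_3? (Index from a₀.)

15

20801 = 12·1662 + 857   →  a_0 = 12
1662 = 1·857 + 805   →  a_1 = 1
857 = 1·805 + 52   →  a_2 = 1
805 = 15·52 + 25   →  a_3 = 15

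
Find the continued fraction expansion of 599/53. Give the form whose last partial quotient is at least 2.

[11; 3, 3, 5]

599 = 11·53 + 16
53 = 3·16 + 5
16 = 3·5 + 1
5 = 5·1 + 0  (stop)
So 599/53 = [11; 3, 3, 5].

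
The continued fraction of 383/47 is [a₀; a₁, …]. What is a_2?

1

383 = 8·47 + 7   →  a_0 = 8
47 = 6·7 + 5   →  a_1 = 6
7 = 1·5 + 2   →  a_2 = 1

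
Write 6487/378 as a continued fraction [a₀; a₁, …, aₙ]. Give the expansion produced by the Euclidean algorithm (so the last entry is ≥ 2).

6487 = 17×378 + 61
378 = 6×61 + 12
61 = 5×12 + 1
12 = 12×1 + 0  (stop)
So 6487/378 = [17; 6, 5, 12].

[17; 6, 5, 12]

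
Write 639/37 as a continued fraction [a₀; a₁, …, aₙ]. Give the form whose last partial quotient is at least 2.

[17; 3, 1, 2, 3]

639 = 17*37 + 10
37 = 3*10 + 7
10 = 1*7 + 3
7 = 2*3 + 1
3 = 3*1 + 0  (stop)
So 639/37 = [17; 3, 1, 2, 3].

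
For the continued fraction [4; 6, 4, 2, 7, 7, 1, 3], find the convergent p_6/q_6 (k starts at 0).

Using pₖ = aₖpₖ₋₁ + pₖ₋₂, qₖ = aₖqₖ₋₁ + qₖ₋₂ (with p₋₁=1, p₋₂=0, q₋₁=0, q₋₂=1):
  k=0: a=4, p=4, q=1
  k=1: a=6, p=25, q=6
  k=2: a=4, p=104, q=25
  k=3: a=2, p=233, q=56
  k=4: a=7, p=1735, q=417
  k=5: a=7, p=12378, q=2975
  k=6: a=1, p=14113, q=3392

14113/3392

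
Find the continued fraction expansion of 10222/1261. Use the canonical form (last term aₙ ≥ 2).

10222 = 8×1261 + 134
1261 = 9×134 + 55
134 = 2×55 + 24
55 = 2×24 + 7
24 = 3×7 + 3
7 = 2×3 + 1
3 = 3×1 + 0  (stop)
So 10222/1261 = [8; 9, 2, 2, 3, 2, 3].

[8; 9, 2, 2, 3, 2, 3]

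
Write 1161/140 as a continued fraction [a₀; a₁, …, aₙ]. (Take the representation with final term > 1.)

[8; 3, 2, 2, 2, 3]

1161 = 8·140 + 41
140 = 3·41 + 17
41 = 2·17 + 7
17 = 2·7 + 3
7 = 2·3 + 1
3 = 3·1 + 0  (stop)
So 1161/140 = [8; 3, 2, 2, 2, 3].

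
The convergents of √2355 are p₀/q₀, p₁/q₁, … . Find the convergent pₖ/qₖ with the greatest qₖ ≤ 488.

√2355 = [48; 1, 1, 8, 3, 8, 1, 1, 96, …] (period length 8).
Convergents:
  p_0/q_0 = 48/1
  p_1/q_1 = 49/1
  p_2/q_2 = 97/2
  p_3/q_3 = 825/17
  p_4/q_4 = 2572/53
  p_5/q_5 = 21401/441
  p_6/q_6 = 23973/494
q_5 = 441 ≤ 488 < 494 = q_6, so the answer is 21401/441.

21401/441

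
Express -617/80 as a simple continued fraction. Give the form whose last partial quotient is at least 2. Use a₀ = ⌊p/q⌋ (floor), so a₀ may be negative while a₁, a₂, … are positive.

-617 = -8*80 + 23
80 = 3*23 + 11
23 = 2*11 + 1
11 = 11*1 + 0  (stop)
So -617/80 = [-8; 3, 2, 11].

[-8; 3, 2, 11]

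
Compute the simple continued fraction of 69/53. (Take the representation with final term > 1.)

69 = 1·53 + 16
53 = 3·16 + 5
16 = 3·5 + 1
5 = 5·1 + 0  (stop)
So 69/53 = [1; 3, 3, 5].

[1; 3, 3, 5]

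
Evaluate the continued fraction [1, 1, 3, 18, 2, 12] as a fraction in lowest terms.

3284/1873

Fold from the inside: start with 12/1.
  2 + 1/12 = 25/12
  18 + 12/25 = 462/25
  3 + 25/462 = 1411/462
  1 + 462/1411 = 1873/1411
  1 + 1411/1873 = 3284/1873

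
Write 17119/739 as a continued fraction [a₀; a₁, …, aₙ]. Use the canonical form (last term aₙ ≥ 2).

17119 = 23·739 + 122
739 = 6·122 + 7
122 = 17·7 + 3
7 = 2·3 + 1
3 = 3·1 + 0  (stop)
So 17119/739 = [23; 6, 17, 2, 3].

[23; 6, 17, 2, 3]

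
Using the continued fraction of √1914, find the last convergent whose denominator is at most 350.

√1914 = [43; 1, 2, 1, 86, …] (period length 4).
Convergents:
  p_0/q_0 = 43/1
  p_1/q_1 = 44/1
  p_2/q_2 = 131/3
  p_3/q_3 = 175/4
  p_4/q_4 = 15181/347
  p_5/q_5 = 15356/351
q_4 = 347 ≤ 350 < 351 = q_5, so the answer is 15181/347.

15181/347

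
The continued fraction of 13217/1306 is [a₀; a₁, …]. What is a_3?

13217 = 10·1306 + 157   →  a_0 = 10
1306 = 8·157 + 50   →  a_1 = 8
157 = 3·50 + 7   →  a_2 = 3
50 = 7·7 + 1   →  a_3 = 7

7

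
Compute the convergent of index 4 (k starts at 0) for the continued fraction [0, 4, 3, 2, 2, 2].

Using pₖ = aₖpₖ₋₁ + pₖ₋₂, qₖ = aₖqₖ₋₁ + qₖ₋₂ (with p₋₁=1, p₋₂=0, q₋₁=0, q₋₂=1):
  k=0: a=0, p=0, q=1
  k=1: a=4, p=1, q=4
  k=2: a=3, p=3, q=13
  k=3: a=2, p=7, q=30
  k=4: a=2, p=17, q=73

17/73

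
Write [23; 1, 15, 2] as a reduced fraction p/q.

790/33

Using pₖ = aₖpₖ₋₁ + pₖ₋₂ and qₖ = aₖqₖ₋₁ + qₖ₋₂:
  k=0: a=23, p=23, q=1
  k=1: a=1, p=24, q=1
  k=2: a=15, p=383, q=16
  k=3: a=2, p=790, q=33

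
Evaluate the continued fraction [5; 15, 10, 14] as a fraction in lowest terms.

10786/2129

Fold from the inside: start with 14/1.
  10 + 1/14 = 141/14
  15 + 14/141 = 2129/141
  5 + 141/2129 = 10786/2129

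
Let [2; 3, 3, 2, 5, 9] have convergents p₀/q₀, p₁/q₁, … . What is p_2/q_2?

23/10

Using pₖ = aₖpₖ₋₁ + pₖ₋₂, qₖ = aₖqₖ₋₁ + qₖ₋₂ (with p₋₁=1, p₋₂=0, q₋₁=0, q₋₂=1):
  k=0: a=2, p=2, q=1
  k=1: a=3, p=7, q=3
  k=2: a=3, p=23, q=10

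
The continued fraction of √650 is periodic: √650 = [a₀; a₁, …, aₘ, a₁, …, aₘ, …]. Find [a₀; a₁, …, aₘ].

a₀ = ⌊√650⌋ = 25.
With m₀=0, d₀=1 and mₖ₊₁ = dₖaₖ − mₖ, dₖ₊₁ = (n − mₖ₊₁²)/dₖ, aₖ₊₁ = ⌊(a₀+mₖ₊₁)/dₖ₊₁⌋:
  k=1: m=25, d=25, a=2
  k=2: m=25, d=1, a=50
d=1 and a=2a₀=50 at k=2, so the next step gives (m, d) = (25, 25) again — its k=1 value — and the period has length 2.

[25; 2, 50]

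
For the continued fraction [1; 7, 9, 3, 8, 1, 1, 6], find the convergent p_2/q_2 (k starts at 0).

Using pₖ = aₖpₖ₋₁ + pₖ₋₂, qₖ = aₖqₖ₋₁ + qₖ₋₂ (with p₋₁=1, p₋₂=0, q₋₁=0, q₋₂=1):
  k=0: a=1, p=1, q=1
  k=1: a=7, p=8, q=7
  k=2: a=9, p=73, q=64

73/64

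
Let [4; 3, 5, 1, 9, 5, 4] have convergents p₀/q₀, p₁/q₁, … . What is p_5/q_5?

4117/954

Using pₖ = aₖpₖ₋₁ + pₖ₋₂, qₖ = aₖqₖ₋₁ + qₖ₋₂ (with p₋₁=1, p₋₂=0, q₋₁=0, q₋₂=1):
  k=0: a=4, p=4, q=1
  k=1: a=3, p=13, q=3
  k=2: a=5, p=69, q=16
  k=3: a=1, p=82, q=19
  k=4: a=9, p=807, q=187
  k=5: a=5, p=4117, q=954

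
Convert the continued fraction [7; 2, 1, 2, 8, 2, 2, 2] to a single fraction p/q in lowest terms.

6223/844

Using pₖ = aₖpₖ₋₁ + pₖ₋₂ and qₖ = aₖqₖ₋₁ + qₖ₋₂:
  k=0: a=7, p=7, q=1
  k=1: a=2, p=15, q=2
  k=2: a=1, p=22, q=3
  k=3: a=2, p=59, q=8
  k=4: a=8, p=494, q=67
  k=5: a=2, p=1047, q=142
  k=6: a=2, p=2588, q=351
  k=7: a=2, p=6223, q=844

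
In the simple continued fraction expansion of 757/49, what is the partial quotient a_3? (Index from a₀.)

757 = 15·49 + 22   →  a_0 = 15
49 = 2·22 + 5   →  a_1 = 2
22 = 4·5 + 2   →  a_2 = 4
5 = 2·2 + 1   →  a_3 = 2

2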